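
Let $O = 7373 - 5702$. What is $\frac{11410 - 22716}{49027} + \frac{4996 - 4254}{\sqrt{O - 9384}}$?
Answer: $- \frac{11306}{49027} - \frac{742 i \sqrt{857}}{2571} \approx -0.23061 - 8.4487 i$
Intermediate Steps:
$O = 1671$
$\frac{11410 - 22716}{49027} + \frac{4996 - 4254}{\sqrt{O - 9384}} = \frac{11410 - 22716}{49027} + \frac{4996 - 4254}{\sqrt{1671 - 9384}} = \left(-11306\right) \frac{1}{49027} + \frac{742}{\sqrt{-7713}} = - \frac{11306}{49027} + \frac{742}{3 i \sqrt{857}} = - \frac{11306}{49027} + 742 \left(- \frac{i \sqrt{857}}{2571}\right) = - \frac{11306}{49027} - \frac{742 i \sqrt{857}}{2571}$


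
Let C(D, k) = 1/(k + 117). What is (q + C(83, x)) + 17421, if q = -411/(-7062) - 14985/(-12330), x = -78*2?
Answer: 109563481927/6288711 ≈ 17422.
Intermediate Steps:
x = -156
C(D, k) = 1/(117 + k)
q = 205355/161249 (q = -411*(-1/7062) - 14985*(-1/12330) = 137/2354 + 333/274 = 205355/161249 ≈ 1.2735)
(q + C(83, x)) + 17421 = (205355/161249 + 1/(117 - 156)) + 17421 = (205355/161249 + 1/(-39)) + 17421 = (205355/161249 - 1/39) + 17421 = 7847596/6288711 + 17421 = 109563481927/6288711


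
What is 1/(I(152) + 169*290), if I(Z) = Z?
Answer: 1/49162 ≈ 2.0341e-5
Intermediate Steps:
1/(I(152) + 169*290) = 1/(152 + 169*290) = 1/(152 + 49010) = 1/49162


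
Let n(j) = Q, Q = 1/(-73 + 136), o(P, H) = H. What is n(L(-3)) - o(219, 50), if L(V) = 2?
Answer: -3149/63 ≈ -49.984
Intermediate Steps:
Q = 1/63 ≈ 0.015873
n(j) = 1/63
n(L(-3)) - o(219, 50) = 1/63 - 1*50 = 1/63 - 50 = -3149/63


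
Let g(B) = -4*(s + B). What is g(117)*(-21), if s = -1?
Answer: 9744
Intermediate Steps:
g(B) = 4 - 4*B (g(B) = -4*(-1 + B) = 4 - 4*B)
g(117)*(-21) = (4 - 4*117)*(-21) = (4 - 468)*(-21) = -464*(-21) = 9744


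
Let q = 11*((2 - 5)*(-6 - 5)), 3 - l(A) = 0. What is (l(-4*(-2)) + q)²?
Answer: 133956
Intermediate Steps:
l(A) = 3 (l(A) = 3 - 1*0 = 3 + 0 = 3)
q = 363 (q = 11*(-3*(-11)) = 11*33 = 363)
(l(-4*(-2)) + q)² = (3 + 363)² = 366² = 133956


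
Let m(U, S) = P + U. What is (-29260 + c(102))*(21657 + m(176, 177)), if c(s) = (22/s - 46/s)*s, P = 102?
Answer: -642344540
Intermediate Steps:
m(U, S) = 102 + U
c(s) = -24 (c(s) = (-24/s)*s = -24)
(-29260 + c(102))*(21657 + m(176, 177)) = (-29260 - 24)*(21657 + (102 + 176)) = -29284*(21657 + 278) = -29284*21935 = -642344540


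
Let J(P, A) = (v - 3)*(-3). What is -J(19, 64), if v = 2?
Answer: -3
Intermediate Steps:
J(P, A) = 3 (J(P, A) = (2 - 3)*(-3) = -1*(-3) = 3)
-J(19, 64) = -1*3 = -3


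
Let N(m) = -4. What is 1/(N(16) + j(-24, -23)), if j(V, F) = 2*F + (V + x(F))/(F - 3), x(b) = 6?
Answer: -13/641 ≈ -0.020281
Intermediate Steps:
j(V, F) = 2*F + (6 + V)/(-3 + F) (j(V, F) = 2*F + (V + 6)/(F - 3) = 2*F + (6 + V)/(-3 + F))
1/(N(16) + j(-24, -23)) = 1/(-4 + (6 - 24 - 6*(-23) + 2*(-23)²)/(-3 - 23)) = 1/(-4 + (6 - 24 + 138 + 2*529)/(-26)) = 1/(-4 - (6 - 24 + 138 + 1058)/26) = 1/(-4 - 1/26*1178) = 1/(-4 - 589/13) = 1/(-641/13) = -13/641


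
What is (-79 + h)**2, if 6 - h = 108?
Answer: 32761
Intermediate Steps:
h = -102 (h = 6 - 1*108 = 6 - 108 = -102)
(-79 + h)**2 = (-79 - 102)**2 = (-181)**2 = 32761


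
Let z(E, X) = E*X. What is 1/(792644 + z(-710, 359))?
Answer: 1/537754 ≈ 1.8596e-6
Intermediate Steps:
1/(792644 + z(-710, 359)) = 1/(792644 - 710*359) = 1/(792644 - 254890) = 1/537754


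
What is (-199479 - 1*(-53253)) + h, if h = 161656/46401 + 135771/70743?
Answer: -159991942373513/1094181981 ≈ -1.4622e+5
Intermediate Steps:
h = 5911980193/1094181981 (h = 161656*(1/46401) + 135771*(1/70743) = 161656/46401 + 45257/23581 = 5911980193/1094181981 ≈ 5.4031)
(-199479 - 1*(-53253)) + h = (-199479 - 1*(-53253)) + 5911980193/1094181981 = (-199479 + 53253) + 5911980193/1094181981 = -146226 + 5911980193/1094181981 = -159991942373513/1094181981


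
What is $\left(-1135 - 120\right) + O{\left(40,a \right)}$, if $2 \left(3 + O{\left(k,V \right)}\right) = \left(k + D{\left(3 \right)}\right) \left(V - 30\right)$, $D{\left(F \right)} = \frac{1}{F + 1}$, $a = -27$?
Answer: $- \frac{19241}{8} \approx -2405.1$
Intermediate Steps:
$D{\left(F \right)} = \frac{1}{1 + F}$
$O{\left(k,V \right)} = -3 + \frac{\left(-30 + V\right) \left(\frac{1}{4} + k\right)}{2}$ ($O{\left(k,V \right)} = -3 + \frac{\left(k + \frac{1}{1 + 3}\right) \left(V - 30\right)}{2} = -3 + \frac{\left(k + \frac{1}{4}\right) \left(-30 + V\right)}{2} = -3 + \frac{\left(\frac{1}{4} + k\right) \left(-30 + V\right)}{2} = -3 + \frac{\left(-30 + V\right) \left(\frac{1}{4} + k\right)}{2}$)
$\left(-1135 - 120\right) + O{\left(40,a \right)} = \left(-1135 - 120\right) + \left(- \frac{27}{4} - 600 + \frac{1}{8} \left(-27\right) + \frac{1}{2} \left(-27\right) 40\right) = -1255 - \frac{9201}{8} = - \frac{19241}{8}$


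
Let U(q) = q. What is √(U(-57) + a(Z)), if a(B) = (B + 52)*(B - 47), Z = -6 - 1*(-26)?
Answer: I*√2001 ≈ 44.733*I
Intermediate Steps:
Z = 20 (Z = -6 + 26 = 20)
a(B) = (-47 + B)*(52 + B) (a(B) = (52 + B)*(-47 + B) = (-47 + B)*(52 + B))
√(U(-57) + a(Z)) = √(-57 + (-2444 + 20² + 5*20)) = √(-57 + (-2444 + 400 + 100)) = √(-57 - 1944) = √(-2001) = I*√2001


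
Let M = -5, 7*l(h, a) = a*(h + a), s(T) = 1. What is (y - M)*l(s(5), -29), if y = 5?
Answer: 1160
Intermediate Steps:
l(h, a) = a*(a + h)/7 (l(h, a) = (a*(h + a))/7 = (a*(a + h))/7 = a*(a + h)/7)
(y - M)*l(s(5), -29) = (5 - 1*(-5))*((⅐)*(-29)*(-29 + 1)) = (5 + 5)*((⅐)*(-29)*(-28)) = 10*116 = 1160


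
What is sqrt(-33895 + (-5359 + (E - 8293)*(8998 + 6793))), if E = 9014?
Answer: 3*sqrt(1260673) ≈ 3368.4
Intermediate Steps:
sqrt(-33895 + (-5359 + (E - 8293)*(8998 + 6793))) = sqrt(-33895 + (-5359 + (9014 - 8293)*(8998 + 6793))) = sqrt(-33895 + (-5359 + 721*15791)) = sqrt(-33895 + (-5359 + 11385311)) = sqrt(-33895 + 11379952) = sqrt(11346057) = 3*sqrt(1260673)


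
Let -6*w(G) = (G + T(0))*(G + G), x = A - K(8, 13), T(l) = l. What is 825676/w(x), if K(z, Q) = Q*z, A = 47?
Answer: -825676/1083 ≈ -762.40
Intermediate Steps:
x = -57 (x = 47 - 13*8 = 47 - 1*104 = 47 - 104 = -57)
w(G) = -G**2/3 (w(G) = -(G + 0)*(G + G)/6 = -G*2*G/6 = -G**2/3)
825676/w(x) = 825676/((-1/3*(-57)**2)) = 825676/((-1/3*3249)) = 825676/(-1083) = 825676*(-1/1083) = -825676/1083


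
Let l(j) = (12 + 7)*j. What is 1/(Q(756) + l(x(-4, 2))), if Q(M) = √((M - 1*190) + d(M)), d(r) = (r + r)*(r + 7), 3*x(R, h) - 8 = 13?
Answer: -133/1136533 + √1154222/1136533 ≈ 0.00082826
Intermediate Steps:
x(R, h) = 7 (x(R, h) = 8/3 + (⅓)*13 = 8/3 + 13/3 = 7)
d(r) = 2*r*(7 + r) (d(r) = (2*r)*(7 + r) = 2*r*(7 + r))
Q(M) = √(-190 + M + 2*M*(7 + M)) (Q(M) = √((M - 1*190) + 2*M*(7 + M)) = √((M - 190) + 2*M*(7 + M)) = √((-190 + M) + 2*M*(7 + M)) = √(-190 + M + 2*M*(7 + M)))
l(j) = 19*j
1/(Q(756) + l(x(-4, 2))) = 1/(√(-190 + 756 + 2*756*(7 + 756)) + 19*7) = 1/(√(-190 + 756 + 2*756*763) + 133) = 1/(√(-190 + 756 + 1153656) + 133) = 1/(√1154222 + 133) = 1/(133 + √1154222)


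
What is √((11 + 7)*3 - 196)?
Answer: I*√142 ≈ 11.916*I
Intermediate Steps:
√((11 + 7)*3 - 196) = √(18*3 - 196) = √(54 - 196) = √(-142) = I*√142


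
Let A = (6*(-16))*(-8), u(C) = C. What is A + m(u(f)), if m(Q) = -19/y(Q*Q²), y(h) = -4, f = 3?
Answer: 3091/4 ≈ 772.75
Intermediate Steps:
m(Q) = 19/4 (m(Q) = -19/(-4) = -19*(-¼) = 19/4)
A = 768 (A = -96*(-8) = 768)
A + m(u(f)) = 768 + 19/4 = 3091/4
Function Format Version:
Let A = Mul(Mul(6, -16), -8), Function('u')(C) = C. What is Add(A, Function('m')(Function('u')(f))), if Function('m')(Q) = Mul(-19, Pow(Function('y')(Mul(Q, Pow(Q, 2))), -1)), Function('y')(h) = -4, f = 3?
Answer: Rational(3091, 4) ≈ 772.75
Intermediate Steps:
Function('m')(Q) = Rational(19, 4) (Function('m')(Q) = Mul(-19, Pow(-4, -1)) = Mul(-19, Rational(-1, 4)) = Rational(19, 4))
A = 768 (A = Mul(-96, -8) = 768)
Add(A, Function('m')(Function('u')(f))) = Add(768, Rational(19, 4)) = Rational(3091, 4)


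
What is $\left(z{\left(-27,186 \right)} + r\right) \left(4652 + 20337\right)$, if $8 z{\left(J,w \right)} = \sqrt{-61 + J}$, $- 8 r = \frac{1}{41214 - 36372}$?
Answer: $- \frac{24989}{38736} + \frac{24989 i \sqrt{22}}{4} \approx -0.64511 + 29302.0 i$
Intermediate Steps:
$r = - \frac{1}{38736}$ ($r = - \frac{1}{8 \left(41214 - 36372\right)} = - \frac{1}{8 \cdot 4842} = \left(- \frac{1}{8}\right) \frac{1}{4842} = - \frac{1}{38736} \approx -2.5816 \cdot 10^{-5}$)
$z{\left(J,w \right)} = \frac{\sqrt{-61 + J}}{8}$
$\left(z{\left(-27,186 \right)} + r\right) \left(4652 + 20337\right) = \left(\frac{\sqrt{-61 - 27}}{8} - \frac{1}{38736}\right) \left(4652 + 20337\right) = \left(\frac{\sqrt{-88}}{8} - \frac{1}{38736}\right) 24989 = \left(\frac{2 i \sqrt{22}}{8} - \frac{1}{38736}\right) 24989 = \left(\frac{i \sqrt{22}}{4} - \frac{1}{38736}\right) 24989 = \left(- \frac{1}{38736} + \frac{i \sqrt{22}}{4}\right) 24989 = - \frac{24989}{38736} + \frac{24989 i \sqrt{22}}{4}$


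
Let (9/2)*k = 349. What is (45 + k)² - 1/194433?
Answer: 78849645872/5249691 ≈ 15020.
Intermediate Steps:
k = 698/9 (k = (2/9)*349 = 698/9 ≈ 77.556)
(45 + k)² - 1/194433 = (45 + 698/9)² - 1/194433 = (1103/9)² - 1*1/194433 = 1216609/81 - 1/194433 = 78849645872/5249691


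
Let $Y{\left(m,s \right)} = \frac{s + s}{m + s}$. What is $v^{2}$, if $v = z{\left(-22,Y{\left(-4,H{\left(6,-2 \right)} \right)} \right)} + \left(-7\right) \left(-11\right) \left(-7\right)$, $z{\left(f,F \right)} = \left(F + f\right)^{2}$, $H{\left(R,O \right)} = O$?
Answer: $\frac{570025}{81} \approx 7037.3$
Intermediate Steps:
$Y{\left(m,s \right)} = \frac{2 s}{m + s}$
$v = - \frac{755}{9}$ ($v = \left(2 \left(-2\right) \frac{1}{-4 - 2} - 22\right)^{2} + \left(-7\right) \left(-11\right) \left(-7\right) = \left(2 \left(-2\right) \frac{1}{-6} - 22\right)^{2} + 77 \left(-7\right) = \left(2 \left(-2\right) \left(- \frac{1}{6}\right) - 22\right)^{2} - 539 = \left(\frac{2}{3} - 22\right)^{2} - 539 = \left(- \frac{64}{3}\right)^{2} - 539 = \frac{4096}{9} - 539 = - \frac{755}{9} \approx -83.889$)
$v^{2} = \left(- \frac{755}{9}\right)^{2} = \frac{570025}{81}$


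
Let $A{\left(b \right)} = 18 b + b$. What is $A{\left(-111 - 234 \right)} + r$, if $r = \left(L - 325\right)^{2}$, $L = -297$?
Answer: $380329$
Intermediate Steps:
$r = 386884$ ($r = \left(-297 - 325\right)^{2} = \left(-622\right)^{2} = 386884$)
$A{\left(b \right)} = 19 b$
$A{\left(-111 - 234 \right)} + r = 19 \left(-111 - 234\right) + 386884 = 19 \left(-345\right) + 386884 = -6555 + 386884 = 380329$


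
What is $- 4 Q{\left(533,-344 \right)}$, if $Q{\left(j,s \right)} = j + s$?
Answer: $-756$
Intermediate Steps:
$- 4 Q{\left(533,-344 \right)} = - 4 \left(533 - 344\right) = \left(-4\right) 189 = -756$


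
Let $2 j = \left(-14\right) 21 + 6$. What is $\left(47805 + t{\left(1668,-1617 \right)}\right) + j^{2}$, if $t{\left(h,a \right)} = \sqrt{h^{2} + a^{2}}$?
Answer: $68541 + 3 \sqrt{599657} \approx 70864.0$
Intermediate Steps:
$j = -144$ ($j = \frac{\left(-14\right) 21 + 6}{2} = \frac{-294 + 6}{2} = \frac{1}{2} \left(-288\right) = -144$)
$t{\left(h,a \right)} = \sqrt{a^{2} + h^{2}}$
$\left(47805 + t{\left(1668,-1617 \right)}\right) + j^{2} = \left(47805 + \sqrt{\left(-1617\right)^{2} + 1668^{2}}\right) + \left(-144\right)^{2} = \left(47805 + \sqrt{2614689 + 2782224}\right) + 20736 = \left(47805 + \sqrt{5396913}\right) + 20736 = \left(47805 + 3 \sqrt{599657}\right) + 20736 = 68541 + 3 \sqrt{599657}$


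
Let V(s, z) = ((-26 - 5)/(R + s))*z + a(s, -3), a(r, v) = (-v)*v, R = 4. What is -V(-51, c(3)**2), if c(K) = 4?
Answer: -73/47 ≈ -1.5532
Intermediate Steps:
a(r, v) = -v**2
V(s, z) = -9 - 31*z/(4 + s) (V(s, z) = ((-26 - 5)/(4 + s))*z - 1*(-3)**2 = (-31/(4 + s))*z - 1*9 = -31*z/(4 + s) - 9 = -9 - 31*z/(4 + s))
-V(-51, c(3)**2) = -(-36 - 31*4**2 - 9*(-51))/(4 - 51) = -(-36 - 31*16 + 459)/(-47) = -(-1)*(-36 - 496 + 459)/47 = -(-1)*(-73)/47 = -1*73/47 = -73/47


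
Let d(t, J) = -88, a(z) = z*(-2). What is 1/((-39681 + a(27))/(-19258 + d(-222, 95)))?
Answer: 19346/39735 ≈ 0.48688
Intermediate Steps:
a(z) = -2*z
1/((-39681 + a(27))/(-19258 + d(-222, 95))) = 1/((-39681 - 2*27)/(-19258 - 88)) = 1/((-39681 - 54)/(-19346)) = 1/(-39735*(-1/19346)) = 1/(39735/19346) = 19346/39735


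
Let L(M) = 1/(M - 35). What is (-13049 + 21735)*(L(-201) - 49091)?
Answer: -50315726611/118 ≈ -4.2640e+8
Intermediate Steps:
L(M) = 1/(-35 + M)
(-13049 + 21735)*(L(-201) - 49091) = (-13049 + 21735)*(1/(-35 - 201) - 49091) = 8686*(1/(-236) - 49091) = 8686*(-1/236 - 49091) = 8686*(-11585477/236) = -50315726611/118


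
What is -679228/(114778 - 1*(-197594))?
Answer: -169807/78093 ≈ -2.1744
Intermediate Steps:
-679228/(114778 - 1*(-197594)) = -679228/(114778 + 197594) = -679228/312372 = -679228*1/312372 = -169807/78093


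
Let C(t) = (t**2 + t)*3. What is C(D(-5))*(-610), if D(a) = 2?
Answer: -10980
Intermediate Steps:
C(t) = 3*t + 3*t**2 (C(t) = (t + t**2)*3 = 3*t + 3*t**2)
C(D(-5))*(-610) = (3*2*(1 + 2))*(-610) = (3*2*3)*(-610) = 18*(-610) = -10980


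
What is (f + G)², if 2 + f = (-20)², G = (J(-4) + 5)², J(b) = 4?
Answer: 229441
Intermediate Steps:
G = 81 (G = (4 + 5)² = 9² = 81)
f = 398 (f = -2 + (-20)² = -2 + 400 = 398)
(f + G)² = (398 + 81)² = 479² = 229441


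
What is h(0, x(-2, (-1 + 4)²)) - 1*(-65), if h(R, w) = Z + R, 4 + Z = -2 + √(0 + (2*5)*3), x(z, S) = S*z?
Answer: 59 + √30 ≈ 64.477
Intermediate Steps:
Z = -6 + √30 (Z = -4 + (-2 + √(0 + (2*5)*3)) = -4 + (-2 + √(0 + 10*3)) = -4 + (-2 + √(0 + 30)) = -4 + (-2 + √30) = -6 + √30 ≈ -0.52277)
h(R, w) = -6 + R + √30 (h(R, w) = (-6 + √30) + R = -6 + R + √30)
h(0, x(-2, (-1 + 4)²)) - 1*(-65) = (-6 + 0 + √30) - 1*(-65) = (-6 + √30) + 65 = 59 + √30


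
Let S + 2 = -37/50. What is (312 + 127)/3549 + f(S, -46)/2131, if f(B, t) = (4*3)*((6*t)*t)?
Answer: 541632757/7562919 ≈ 71.617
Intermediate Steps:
S = -137/50 (S = -2 - 37/50 = -137/50 ≈ -2.7400)
f(B, t) = 72*t² (f(B, t) = 12*(6*t²) = 72*t²)
(312 + 127)/3549 + f(S, -46)/2131 = (312 + 127)/3549 + (72*(-46)²)/2131 = 439*(1/3549) + (72*2116)*(1/2131) = 439/3549 + 152352*(1/2131) = 439/3549 + 152352/2131 = 541632757/7562919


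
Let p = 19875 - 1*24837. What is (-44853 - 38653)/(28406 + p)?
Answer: -41753/11722 ≈ -3.5619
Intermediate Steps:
p = -4962 (p = 19875 - 24837 = -4962)
(-44853 - 38653)/(28406 + p) = (-44853 - 38653)/(28406 - 4962) = -83506/23444 = -83506*1/23444 = -41753/11722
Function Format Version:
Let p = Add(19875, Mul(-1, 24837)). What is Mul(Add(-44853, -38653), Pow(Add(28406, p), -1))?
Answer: Rational(-41753, 11722) ≈ -3.5619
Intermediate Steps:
p = -4962 (p = Add(19875, -24837) = -4962)
Mul(Add(-44853, -38653), Pow(Add(28406, p), -1)) = Mul(Add(-44853, -38653), Pow(Add(28406, -4962), -1)) = Mul(-83506, Pow(23444, -1)) = Mul(-83506, Rational(1, 23444)) = Rational(-41753, 11722)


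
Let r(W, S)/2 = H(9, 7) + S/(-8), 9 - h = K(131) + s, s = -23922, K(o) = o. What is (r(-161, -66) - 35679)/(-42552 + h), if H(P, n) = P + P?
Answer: 71253/37504 ≈ 1.8999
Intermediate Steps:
h = 23800 (h = 9 - (131 - 23922) = 9 - 1*(-23791) = 9 + 23791 = 23800)
H(P, n) = 2*P
r(W, S) = 36 - S/4 (r(W, S) = 2*(2*9 + S/(-8)) = 2*(18 + S*(-⅛)) = 2*(18 - S/8) = 36 - S/4)
(r(-161, -66) - 35679)/(-42552 + h) = ((36 - ¼*(-66)) - 35679)/(-42552 + 23800) = ((36 + 33/2) - 35679)/(-18752) = (105/2 - 35679)*(-1/18752) = -71253/2*(-1/18752) = 71253/37504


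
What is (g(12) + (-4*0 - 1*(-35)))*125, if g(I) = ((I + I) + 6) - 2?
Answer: 7875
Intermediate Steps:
g(I) = 4 + 2*I (g(I) = (2*I + 6) - 2 = (6 + 2*I) - 2 = 4 + 2*I)
(g(12) + (-4*0 - 1*(-35)))*125 = ((4 + 2*12) + (-4*0 - 1*(-35)))*125 = ((4 + 24) + (0 + 35))*125 = (28 + 35)*125 = 63*125 = 7875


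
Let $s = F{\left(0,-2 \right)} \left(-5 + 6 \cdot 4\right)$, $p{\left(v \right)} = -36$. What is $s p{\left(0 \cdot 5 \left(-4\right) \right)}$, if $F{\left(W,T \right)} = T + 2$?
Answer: $0$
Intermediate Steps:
$F{\left(W,T \right)} = 2 + T$
$s = 0$ ($s = \left(2 - 2\right) \left(-5 + 6 \cdot 4\right) = 0 \left(-5 + 24\right) = 0 \cdot 19 = 0$)
$s p{\left(0 \cdot 5 \left(-4\right) \right)} = 0 \left(-36\right) = 0$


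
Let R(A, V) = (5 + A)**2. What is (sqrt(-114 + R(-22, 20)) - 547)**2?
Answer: 299384 - 5470*sqrt(7) ≈ 2.8491e+5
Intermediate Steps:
(sqrt(-114 + R(-22, 20)) - 547)**2 = (sqrt(-114 + (5 - 22)**2) - 547)**2 = (sqrt(-114 + (-17)**2) - 547)**2 = (sqrt(-114 + 289) - 547)**2 = (sqrt(175) - 547)**2 = (5*sqrt(7) - 547)**2 = (-547 + 5*sqrt(7))**2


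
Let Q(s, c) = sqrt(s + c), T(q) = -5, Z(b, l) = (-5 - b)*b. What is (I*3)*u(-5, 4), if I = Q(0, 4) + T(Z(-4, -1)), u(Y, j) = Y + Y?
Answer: 90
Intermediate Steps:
Z(b, l) = b*(-5 - b)
Q(s, c) = sqrt(c + s)
u(Y, j) = 2*Y
I = -3 (I = sqrt(4 + 0) - 5 = sqrt(4) - 5 = 2 - 5 = -3)
(I*3)*u(-5, 4) = (-3*3)*(2*(-5)) = -9*(-10) = 90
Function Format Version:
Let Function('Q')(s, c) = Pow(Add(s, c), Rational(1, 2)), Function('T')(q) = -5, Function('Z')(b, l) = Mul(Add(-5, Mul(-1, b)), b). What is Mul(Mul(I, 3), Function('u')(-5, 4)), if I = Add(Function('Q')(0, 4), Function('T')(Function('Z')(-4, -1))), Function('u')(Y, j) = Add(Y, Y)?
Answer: 90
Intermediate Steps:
Function('Z')(b, l) = Mul(b, Add(-5, Mul(-1, b)))
Function('Q')(s, c) = Pow(Add(c, s), Rational(1, 2))
Function('u')(Y, j) = Mul(2, Y)
I = -3 (I = Add(Pow(Add(4, 0), Rational(1, 2)), -5) = Add(Pow(4, Rational(1, 2)), -5) = Add(2, -5) = -3)
Mul(Mul(I, 3), Function('u')(-5, 4)) = Mul(Mul(-3, 3), Mul(2, -5)) = Mul(-9, -10) = 90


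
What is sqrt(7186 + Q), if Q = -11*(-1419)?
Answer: sqrt(22795) ≈ 150.98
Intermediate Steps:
Q = 15609
sqrt(7186 + Q) = sqrt(7186 + 15609) = sqrt(22795)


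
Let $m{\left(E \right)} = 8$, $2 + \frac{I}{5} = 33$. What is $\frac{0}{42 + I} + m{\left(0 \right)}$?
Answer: $8$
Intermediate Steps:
$I = 155$ ($I = -10 + 5 \cdot 33 = -10 + 165 = 155$)
$\frac{0}{42 + I} + m{\left(0 \right)} = \frac{0}{42 + 155} + 8 = \frac{0}{197} + 8 = 0 \cdot \frac{1}{197} + 8 = 0 + 8 = 8$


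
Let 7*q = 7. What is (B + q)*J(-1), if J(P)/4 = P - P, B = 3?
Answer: 0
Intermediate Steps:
J(P) = 0 (J(P) = 4*(P - P) = 4*0 = 0)
q = 1 (q = (⅐)*7 = 1)
(B + q)*J(-1) = (3 + 1)*0 = 4*0 = 0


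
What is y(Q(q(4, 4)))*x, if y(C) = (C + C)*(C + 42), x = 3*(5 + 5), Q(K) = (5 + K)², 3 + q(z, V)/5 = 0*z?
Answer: 852000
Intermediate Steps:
q(z, V) = -15 (q(z, V) = -15 + 5*(0*z) = -15 + 5*0 = -15 + 0 = -15)
x = 30 (x = 3*10 = 30)
y(C) = 2*C*(42 + C) (y(C) = (2*C)*(42 + C) = 2*C*(42 + C))
y(Q(q(4, 4)))*x = (2*(5 - 15)²*(42 + (5 - 15)²))*30 = (2*(-10)²*(42 + (-10)²))*30 = (2*100*(42 + 100))*30 = (2*100*142)*30 = 28400*30 = 852000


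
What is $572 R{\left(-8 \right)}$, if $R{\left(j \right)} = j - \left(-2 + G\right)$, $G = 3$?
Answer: $-5148$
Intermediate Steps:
$R{\left(j \right)} = -1 + j$ ($R{\left(j \right)} = j + \left(2 - 3\right) = j - 1 = -1 + j$)
$572 R{\left(-8 \right)} = 572 \left(-1 - 8\right) = 572 \left(-9\right) = -5148$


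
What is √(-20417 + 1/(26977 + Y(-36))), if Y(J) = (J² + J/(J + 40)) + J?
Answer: 5*I*√162686735851/14114 ≈ 142.89*I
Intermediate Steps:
Y(J) = J + J² + J/(40 + J) (Y(J) = (J² + J/(40 + J)) + J = J + J² + J/(40 + J))
√(-20417 + 1/(26977 + Y(-36))) = √(-20417 + 1/(26977 - 36*(41 + (-36)² + 41*(-36))/(40 - 36))) = √(-20417 + 1/(26977 - 36*(41 + 1296 - 1476)/4)) = √(-20417 + 1/(26977 - 36*¼*(-139))) = √(-20417 + 1/(26977 + 1251)) = √(-20417 + 1/28228) = √(-576331075/28228) = 5*I*√162686735851/14114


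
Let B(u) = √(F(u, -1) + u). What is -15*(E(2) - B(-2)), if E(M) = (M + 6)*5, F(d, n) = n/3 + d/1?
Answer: -600 + 5*I*√39 ≈ -600.0 + 31.225*I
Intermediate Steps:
F(d, n) = d + n/3 (F(d, n) = n*(⅓) + d*1 = n/3 + d = d + n/3)
E(M) = 30 + 5*M (E(M) = (6 + M)*5 = 30 + 5*M)
B(u) = √(-⅓ + 2*u) (B(u) = √((u + (⅓)*(-1)) + u) = √((u - ⅓) + u) = √((-⅓ + u) + u) = √(-⅓ + 2*u))
-15*(E(2) - B(-2)) = -15*((30 + 5*2) - √(-3 + 18*(-2))/3) = -15*((30 + 10) - √(-3 - 36)/3) = -15*(40 - √(-39)/3) = -15*(40 - I*√39/3) = -600 + 5*I*√39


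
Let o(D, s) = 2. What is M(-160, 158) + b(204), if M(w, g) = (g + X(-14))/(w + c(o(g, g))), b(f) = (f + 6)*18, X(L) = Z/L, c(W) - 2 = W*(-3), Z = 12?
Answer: 1084585/287 ≈ 3779.0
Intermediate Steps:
c(W) = 2 - 3*W (c(W) = 2 + W*(-3) = 2 - 3*W)
X(L) = 12/L
b(f) = 108 + 18*f (b(f) = (6 + f)*18 = 108 + 18*f)
M(w, g) = (-6/7 + g)/(-4 + w) (M(w, g) = (g + 12/(-14))/(w + (2 - 3*2)) = (g + 12*(-1/14))/(w + (2 - 6)) = (g - 6/7)/(w - 4) = (-6/7 + g)/(-4 + w))
M(-160, 158) + b(204) = (-6/7 + 158)/(-4 - 160) + (108 + 18*204) = (1100/7)/(-164) + (108 + 3672) = -1/164*1100/7 + 3780 = -275/287 + 3780 = 1084585/287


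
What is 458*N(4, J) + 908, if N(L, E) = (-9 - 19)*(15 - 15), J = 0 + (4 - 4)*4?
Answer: 908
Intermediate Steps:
J = 0 (J = 0 + 0*4 = 0 + 0 = 0)
N(L, E) = 0 (N(L, E) = -28*0 = 0)
458*N(4, J) + 908 = 458*0 + 908 = 0 + 908 = 908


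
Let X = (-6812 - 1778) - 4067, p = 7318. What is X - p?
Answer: -19975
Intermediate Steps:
X = -12657 (X = -8590 - 4067 = -12657)
X - p = -12657 - 1*7318 = -12657 - 7318 = -19975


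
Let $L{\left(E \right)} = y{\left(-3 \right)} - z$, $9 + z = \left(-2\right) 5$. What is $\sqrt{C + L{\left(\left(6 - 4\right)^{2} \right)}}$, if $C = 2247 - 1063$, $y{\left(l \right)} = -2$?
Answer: $\sqrt{1201} \approx 34.655$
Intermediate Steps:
$z = -19$ ($z = -9 - 10 = -19$)
$C = 1184$ ($C = 2247 - 1063 = 1184$)
$L{\left(E \right)} = 17$ ($L{\left(E \right)} = -2 - -19 = -2 + 19 = 17$)
$\sqrt{C + L{\left(\left(6 - 4\right)^{2} \right)}} = \sqrt{1184 + 17} = \sqrt{1201}$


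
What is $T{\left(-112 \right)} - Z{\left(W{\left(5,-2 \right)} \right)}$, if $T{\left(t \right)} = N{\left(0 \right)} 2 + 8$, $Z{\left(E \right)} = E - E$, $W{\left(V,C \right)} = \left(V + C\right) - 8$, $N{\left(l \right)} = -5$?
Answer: $-2$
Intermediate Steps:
$W{\left(V,C \right)} = -8 + C + V$ ($W{\left(V,C \right)} = \left(C + V\right) - 8 = -8 + C + V$)
$Z{\left(E \right)} = 0$
$T{\left(t \right)} = -2$ ($T{\left(t \right)} = \left(-5\right) 2 + 8 = -10 + 8 = -2$)
$T{\left(-112 \right)} - Z{\left(W{\left(5,-2 \right)} \right)} = -2 - 0 = -2 + 0 = -2$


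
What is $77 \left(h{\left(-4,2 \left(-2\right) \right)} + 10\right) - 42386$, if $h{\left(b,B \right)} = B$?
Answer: $-41924$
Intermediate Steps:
$77 \left(h{\left(-4,2 \left(-2\right) \right)} + 10\right) - 42386 = 77 \left(2 \left(-2\right) + 10\right) - 42386 = 77 \left(-4 + 10\right) - 42386 = 77 \cdot 6 - 42386 = 462 - 42386 = -41924$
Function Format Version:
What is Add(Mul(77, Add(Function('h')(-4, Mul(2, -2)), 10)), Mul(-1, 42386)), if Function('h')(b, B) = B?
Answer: -41924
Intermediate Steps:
Add(Mul(77, Add(Function('h')(-4, Mul(2, -2)), 10)), Mul(-1, 42386)) = Add(Mul(77, Add(Mul(2, -2), 10)), Mul(-1, 42386)) = Add(Mul(77, Add(-4, 10)), -42386) = Add(Mul(77, 6), -42386) = Add(462, -42386) = -41924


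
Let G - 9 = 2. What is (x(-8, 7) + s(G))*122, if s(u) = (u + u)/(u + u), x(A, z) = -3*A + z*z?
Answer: 9028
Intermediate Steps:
x(A, z) = z**2 - 3*A (x(A, z) = -3*A + z**2 = z**2 - 3*A)
G = 11 (G = 9 + 2 = 11)
s(u) = 1 (s(u) = (2*u)/((2*u)) = (2*u)*(1/(2*u)) = 1)
(x(-8, 7) + s(G))*122 = ((7**2 - 3*(-8)) + 1)*122 = ((49 + 24) + 1)*122 = (73 + 1)*122 = 74*122 = 9028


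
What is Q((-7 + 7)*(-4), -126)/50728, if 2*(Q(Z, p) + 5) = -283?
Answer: -293/101456 ≈ -0.0028879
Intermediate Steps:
Q(Z, p) = -293/2 (Q(Z, p) = -5 + (½)*(-283) = -5 - 283/2 = -293/2)
Q((-7 + 7)*(-4), -126)/50728 = -293/2/50728 = -293/2*1/50728 = -293/101456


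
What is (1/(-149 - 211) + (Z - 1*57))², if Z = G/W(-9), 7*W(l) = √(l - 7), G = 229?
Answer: -20392721459/129600 + 32895163*I/720 ≈ -1.5735e+5 + 45688.0*I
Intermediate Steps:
W(l) = √(-7 + l)/7 (W(l) = √(l - 7)/7 = √(-7 + l)/7)
Z = -1603*I/4 (Z = 229/((√(-7 - 9)/7)) = 229/((√(-16)/7)) = 229/(((4*I)/7)) = 229/((4*I/7)) = 229*(-7*I/4) = -1603*I/4 ≈ -400.75*I)
(1/(-149 - 211) + (Z - 1*57))² = (1/(-149 - 211) + (-1603*I/4 - 1*57))² = (1/(-360) + (-1603*I/4 - 57))² = (-1/360 + (-57 - 1603*I/4))² = (-20521/360 - 1603*I/4)²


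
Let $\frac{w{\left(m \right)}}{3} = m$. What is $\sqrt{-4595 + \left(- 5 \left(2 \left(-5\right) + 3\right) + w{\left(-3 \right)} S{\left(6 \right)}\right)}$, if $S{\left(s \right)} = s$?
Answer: $i \sqrt{4614} \approx 67.926 i$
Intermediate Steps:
$w{\left(m \right)} = 3 m$
$\sqrt{-4595 + \left(- 5 \left(2 \left(-5\right) + 3\right) + w{\left(-3 \right)} S{\left(6 \right)}\right)} = \sqrt{-4595 - \left(5 \left(2 \left(-5\right) + 3\right) - 3 \left(-3\right) 6\right)} = \sqrt{-4595 - \left(54 + 5 \left(-10 + 3\right)\right)} = \sqrt{-4595 - 19} = \sqrt{-4614} = i \sqrt{4614}$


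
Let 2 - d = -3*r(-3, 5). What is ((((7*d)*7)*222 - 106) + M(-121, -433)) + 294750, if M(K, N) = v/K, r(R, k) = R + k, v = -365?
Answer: 46182193/121 ≈ 3.8167e+5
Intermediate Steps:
d = 8 (d = 2 - (-3)*(-3 + 5) = 2 - (-3)*2 = 2 - 1*(-6) = 2 + 6 = 8)
M(K, N) = -365/K
((((7*d)*7)*222 - 106) + M(-121, -433)) + 294750 = ((((7*8)*7)*222 - 106) - 365/(-121)) + 294750 = (((56*7)*222 - 106) - 365*(-1/121)) + 294750 = ((392*222 - 106) + 365/121) + 294750 = ((87024 - 106) + 365/121) + 294750 = (86918 + 365/121) + 294750 = 10517443/121 + 294750 = 46182193/121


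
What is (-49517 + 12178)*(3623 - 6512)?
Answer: 107872371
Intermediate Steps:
(-49517 + 12178)*(3623 - 6512) = -37339*(-2889) = 107872371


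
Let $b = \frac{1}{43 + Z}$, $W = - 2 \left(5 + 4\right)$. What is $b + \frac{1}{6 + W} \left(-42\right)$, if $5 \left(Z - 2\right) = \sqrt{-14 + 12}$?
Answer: $\frac{356639}{101254} - \frac{5 i \sqrt{2}}{50627} \approx 3.5222 - 0.00013967 i$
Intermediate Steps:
$W = -18$ ($W = \left(-2\right) 9 = -18$)
$Z = 2 + \frac{i \sqrt{2}}{5}$ ($Z = 2 + \frac{\sqrt{-14 + 12}}{5} = 2 + \frac{\sqrt{-2}}{5} = 2 + \frac{i \sqrt{2}}{5} \approx 2.0 + 0.28284 i$)
$b = \frac{1}{45 + \frac{i \sqrt{2}}{5}}$ ($b = \frac{1}{43 + \left(2 + \frac{i \sqrt{2}}{5}\right)} = \frac{1}{45 + \frac{i \sqrt{2}}{5}} \approx 0.022221 - 0.0001397 i$)
$b + \frac{1}{6 + W} \left(-42\right) = \left(\frac{1125}{50627} - \frac{5 i \sqrt{2}}{50627}\right) + \frac{1}{6 - 18} \left(-42\right) = \left(\frac{1125}{50627} - \frac{5 i \sqrt{2}}{50627}\right) + \frac{1}{-12} \left(-42\right) = \left(\frac{1125}{50627} - \frac{5 i \sqrt{2}}{50627}\right) - - \frac{7}{2} = \left(\frac{1125}{50627} - \frac{5 i \sqrt{2}}{50627}\right) + \frac{7}{2} = \frac{356639}{101254} - \frac{5 i \sqrt{2}}{50627}$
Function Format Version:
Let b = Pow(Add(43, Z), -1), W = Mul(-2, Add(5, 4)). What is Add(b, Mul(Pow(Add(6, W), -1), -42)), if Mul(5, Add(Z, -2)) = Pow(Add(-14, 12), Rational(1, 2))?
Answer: Add(Rational(356639, 101254), Mul(Rational(-5, 50627), I, Pow(2, Rational(1, 2)))) ≈ Add(3.5222, Mul(-0.00013967, I))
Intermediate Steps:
W = -18 (W = Mul(-2, 9) = -18)
Z = Add(2, Mul(Rational(1, 5), I, Pow(2, Rational(1, 2)))) (Z = Add(2, Mul(Rational(1, 5), Pow(Add(-14, 12), Rational(1, 2)))) = Add(2, Mul(Rational(1, 5), Pow(-2, Rational(1, 2)))) = Add(2, Mul(Rational(1, 5), Mul(I, Pow(2, Rational(1, 2))))) = Add(2, Mul(Rational(1, 5), I, Pow(2, Rational(1, 2)))) ≈ Add(2.0000, Mul(0.28284, I)))
b = Pow(Add(45, Mul(Rational(1, 5), I, Pow(2, Rational(1, 2)))), -1) (b = Pow(Add(43, Add(2, Mul(Rational(1, 5), I, Pow(2, Rational(1, 2))))), -1) = Pow(Add(45, Mul(Rational(1, 5), I, Pow(2, Rational(1, 2)))), -1) ≈ Add(0.022221, Mul(-0.0001397, I)))
Add(b, Mul(Pow(Add(6, W), -1), -42)) = Add(Add(Rational(1125, 50627), Mul(Rational(-5, 50627), I, Pow(2, Rational(1, 2)))), Mul(Pow(Add(6, -18), -1), -42)) = Add(Add(Rational(1125, 50627), Mul(Rational(-5, 50627), I, Pow(2, Rational(1, 2)))), Mul(Pow(-12, -1), -42)) = Add(Add(Rational(1125, 50627), Mul(Rational(-5, 50627), I, Pow(2, Rational(1, 2)))), Mul(Rational(-1, 12), -42)) = Add(Add(Rational(1125, 50627), Mul(Rational(-5, 50627), I, Pow(2, Rational(1, 2)))), Rational(7, 2)) = Add(Rational(356639, 101254), Mul(Rational(-5, 50627), I, Pow(2, Rational(1, 2))))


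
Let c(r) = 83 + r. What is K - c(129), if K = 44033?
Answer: 43821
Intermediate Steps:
K - c(129) = 44033 - (83 + 129) = 44033 - 1*212 = 44033 - 212 = 43821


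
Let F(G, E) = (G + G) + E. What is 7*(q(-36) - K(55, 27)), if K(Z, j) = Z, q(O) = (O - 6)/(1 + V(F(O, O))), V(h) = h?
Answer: -40901/107 ≈ -382.25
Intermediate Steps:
F(G, E) = E + 2*G (F(G, E) = 2*G + E = E + 2*G)
q(O) = (-6 + O)/(1 + 3*O) (q(O) = (O - 6)/(1 + (O + 2*O)) = (-6 + O)/(1 + 3*O))
7*(q(-36) - K(55, 27)) = 7*((-6 - 36)/(1 + 3*(-36)) - 1*55) = 7*(-42/(1 - 108) - 55) = 7*(-42/(-107) - 55) = 7*(-1/107*(-42) - 55) = 7*(42/107 - 55) = 7*(-5843/107) = -40901/107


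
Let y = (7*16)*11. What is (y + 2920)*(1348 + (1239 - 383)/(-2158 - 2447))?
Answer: 8590050656/1535 ≈ 5.5961e+6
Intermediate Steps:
y = 1232 (y = 112*11 = 1232)
(y + 2920)*(1348 + (1239 - 383)/(-2158 - 2447)) = (1232 + 2920)*(1348 + (1239 - 383)/(-2158 - 2447)) = 4152*(1348 + 856/(-4605)) = 4152*(1348 + 856*(-1/4605)) = 4152*(1348 - 856/4605) = 4152*(6206684/4605) = 8590050656/1535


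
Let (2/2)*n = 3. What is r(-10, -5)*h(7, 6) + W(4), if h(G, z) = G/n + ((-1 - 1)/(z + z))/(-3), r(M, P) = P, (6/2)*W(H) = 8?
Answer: -167/18 ≈ -9.2778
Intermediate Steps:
n = 3
W(H) = 8/3 (W(H) = (⅓)*8 = 8/3)
h(G, z) = G/3 + 1/(3*z) (h(G, z) = G/3 + ((-1 - 1)/(z + z))/(-3) = G*(⅓) - 2*1/(2*z)*(-⅓) = G/3 - 1/z*(-⅓) = G/3 + 1/(3*z))
r(-10, -5)*h(7, 6) + W(4) = -5*(1 + 7*6)/(3*6) + 8/3 = -5*(1 + 42)/(3*6) + 8/3 = -5*43/(3*6) + 8/3 = -5*43/18 + 8/3 = -215/18 + 8/3 = -167/18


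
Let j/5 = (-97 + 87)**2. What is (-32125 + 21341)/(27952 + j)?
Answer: -2696/7113 ≈ -0.37902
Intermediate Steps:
j = 500 (j = 5*(-97 + 87)**2 = 5*(-10)**2 = 5*100 = 500)
(-32125 + 21341)/(27952 + j) = (-32125 + 21341)/(27952 + 500) = -10784/28452 = -10784*1/28452 = -2696/7113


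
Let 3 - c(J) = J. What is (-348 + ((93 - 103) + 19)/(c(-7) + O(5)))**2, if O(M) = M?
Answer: 3017169/25 ≈ 1.2069e+5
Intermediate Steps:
c(J) = 3 - J
(-348 + ((93 - 103) + 19)/(c(-7) + O(5)))**2 = (-348 + ((93 - 103) + 19)/((3 - 1*(-7)) + 5))**2 = (-348 + (-10 + 19)/((3 + 7) + 5))**2 = (-348 + 9/(10 + 5))**2 = (-348 + 9/15)**2 = (-348 + 9*(1/15))**2 = (-348 + 3/5)**2 = (-1737/5)**2 = 3017169/25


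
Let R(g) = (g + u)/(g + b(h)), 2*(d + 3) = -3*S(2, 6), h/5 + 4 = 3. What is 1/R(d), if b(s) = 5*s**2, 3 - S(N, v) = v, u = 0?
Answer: 253/3 ≈ 84.333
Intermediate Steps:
h = -5 (h = -20 + 5*3 = -20 + 15 = -5)
S(N, v) = 3 - v
d = 3/2 (d = -3 + (-3*(3 - 1*6))/2 = -3 + (-3*(3 - 6))/2 = -3 + (-3*(-3))/2 = -3 + (1/2)*9 = -3 + 9/2 = 3/2 ≈ 1.5000)
R(g) = g/(125 + g) (R(g) = (g + 0)/(g + 5*(-5)**2) = g/(g + 5*25) = g/(g + 125) = g/(125 + g))
1/R(d) = 1/(3/(2*(125 + 3/2))) = 1/(3/(2*(253/2))) = 1/((3/2)*(2/253)) = 1/(3/253) = 253/3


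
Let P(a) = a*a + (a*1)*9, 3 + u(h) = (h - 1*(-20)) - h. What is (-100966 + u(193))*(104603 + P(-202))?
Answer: -14495165961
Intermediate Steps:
u(h) = 17 (u(h) = -3 + ((h - 1*(-20)) - h) = -3 + ((h + 20) - h) = -3 + ((20 + h) - h) = -3 + 20 = 17)
P(a) = a**2 + 9*a (P(a) = a**2 + a*9 = a**2 + 9*a)
(-100966 + u(193))*(104603 + P(-202)) = (-100966 + 17)*(104603 - 202*(9 - 202)) = -100949*(104603 - 202*(-193)) = -100949*(104603 + 38986) = -100949*143589 = -14495165961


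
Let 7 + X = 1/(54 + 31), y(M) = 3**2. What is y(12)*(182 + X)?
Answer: 133884/85 ≈ 1575.1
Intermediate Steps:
y(M) = 9
X = -594/85 (X = -7 + 1/(54 + 31) = -7 + 1/85 = -594/85 ≈ -6.9882)
y(12)*(182 + X) = 9*(182 - 594/85) = 9*(14876/85) = 133884/85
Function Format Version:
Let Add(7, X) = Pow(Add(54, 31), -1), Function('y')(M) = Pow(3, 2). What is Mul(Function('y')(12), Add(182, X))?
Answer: Rational(133884, 85) ≈ 1575.1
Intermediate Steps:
Function('y')(M) = 9
X = Rational(-594, 85) (X = Add(-7, Pow(Add(54, 31), -1)) = Add(-7, Pow(85, -1)) = Add(-7, Rational(1, 85)) = Rational(-594, 85) ≈ -6.9882)
Mul(Function('y')(12), Add(182, X)) = Mul(9, Add(182, Rational(-594, 85))) = Mul(9, Rational(14876, 85)) = Rational(133884, 85)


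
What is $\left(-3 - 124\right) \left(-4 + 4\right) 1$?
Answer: $0$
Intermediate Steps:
$\left(-3 - 124\right) \left(-4 + 4\right) 1 = - 127 \cdot 0 \cdot 1 = \left(-127\right) 0 = 0$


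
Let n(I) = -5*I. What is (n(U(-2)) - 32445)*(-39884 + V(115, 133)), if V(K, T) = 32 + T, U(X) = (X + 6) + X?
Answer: 1289080145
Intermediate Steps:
U(X) = 6 + 2*X (U(X) = (6 + X) + X = 6 + 2*X)
(n(U(-2)) - 32445)*(-39884 + V(115, 133)) = (-5*(6 + 2*(-2)) - 32445)*(-39884 + (32 + 133)) = (-5*(6 - 4) - 32445)*(-39884 + 165) = (-5*2 - 32445)*(-39719) = (-10 - 32445)*(-39719) = -32455*(-39719) = 1289080145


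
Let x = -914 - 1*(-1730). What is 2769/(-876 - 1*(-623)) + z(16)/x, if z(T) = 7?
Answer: -2257733/206448 ≈ -10.936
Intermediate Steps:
x = 816 (x = -914 + 1730 = 816)
2769/(-876 - 1*(-623)) + z(16)/x = 2769/(-876 - 1*(-623)) + 7/816 = 2769/(-876 + 623) + 7*(1/816) = 2769/(-253) + 7/816 = 2769*(-1/253) + 7/816 = -2769/253 + 7/816 = -2257733/206448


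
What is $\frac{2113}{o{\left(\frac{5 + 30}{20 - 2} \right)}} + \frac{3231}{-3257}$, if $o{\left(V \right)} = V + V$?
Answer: $\frac{61825284}{113995} \approx 542.35$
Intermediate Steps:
$o{\left(V \right)} = 2 V$
$\frac{2113}{o{\left(\frac{5 + 30}{20 - 2} \right)}} + \frac{3231}{-3257} = \frac{2113}{2 \frac{5 + 30}{20 - 2}} + \frac{3231}{-3257} = \frac{2113}{2 \cdot \frac{35}{18}} + 3231 \left(- \frac{1}{3257}\right) = \frac{2113}{2 \cdot 35 \cdot \frac{1}{18}} - \frac{3231}{3257} = \frac{2113}{2 \cdot \frac{35}{18}} - \frac{3231}{3257} = \frac{2113}{\frac{35}{9}} - \frac{3231}{3257} = 2113 \cdot \frac{9}{35} - \frac{3231}{3257} = \frac{19017}{35} - \frac{3231}{3257} = \frac{61825284}{113995}$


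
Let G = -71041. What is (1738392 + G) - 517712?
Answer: 1149639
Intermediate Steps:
(1738392 + G) - 517712 = (1738392 - 71041) - 517712 = 1667351 - 517712 = 1149639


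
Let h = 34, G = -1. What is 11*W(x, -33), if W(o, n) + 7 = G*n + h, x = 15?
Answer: 660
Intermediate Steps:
W(o, n) = 27 - n (W(o, n) = -7 + (-n + 34) = -7 + (34 - n) = 27 - n)
11*W(x, -33) = 11*(27 - 1*(-33)) = 11*(27 + 33) = 11*60 = 660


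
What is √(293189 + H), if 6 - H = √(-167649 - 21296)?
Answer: √(293195 - I*√188945) ≈ 541.47 - 0.401*I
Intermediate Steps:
H = 6 - I*√188945 (H = 6 - √(-167649 - 21296) = 6 - √(-188945) = 6 - I*√188945 ≈ 6.0 - 434.68*I)
√(293189 + H) = √(293189 + (6 - I*√188945)) = √(293195 - I*√188945)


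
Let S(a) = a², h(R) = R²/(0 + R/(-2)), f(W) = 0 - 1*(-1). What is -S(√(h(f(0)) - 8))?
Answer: 10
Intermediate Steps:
f(W) = 1 (f(W) = 0 + 1 = 1)
h(R) = -2*R (h(R) = R²/(0 + R*(-½)) = R²/(0 - R/2) = R²/((-R/2)) = (-2/R)*R² = -2*R)
-S(√(h(f(0)) - 8)) = -(√(-2*1 - 8))² = -(√(-2 - 8))² = -(√(-10))² = -(I*√10)² = -1*(-10) = 10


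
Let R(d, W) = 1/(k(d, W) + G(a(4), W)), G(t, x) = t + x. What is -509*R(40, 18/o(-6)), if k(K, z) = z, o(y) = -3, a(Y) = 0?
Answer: 509/12 ≈ 42.417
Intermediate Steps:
R(d, W) = 1/(2*W) (R(d, W) = 1/(W + (0 + W)) = 1/(W + W) = 1/(2*W))
-509*R(40, 18/o(-6)) = -509/(2*(18/(-3))) = -509/(2*(18*(-⅓))) = -509/(2*(-6)) = -509*(-1)/(2*6) = -509*(-1/12) = 509/12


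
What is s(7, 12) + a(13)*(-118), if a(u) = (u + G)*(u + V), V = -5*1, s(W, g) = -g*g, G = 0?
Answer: -12416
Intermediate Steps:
s(W, g) = -g²
V = -5
a(u) = u*(-5 + u) (a(u) = (u + 0)*(u - 5) = u*(-5 + u))
s(7, 12) + a(13)*(-118) = -1*12² + (13*(-5 + 13))*(-118) = -1*144 + (13*8)*(-118) = -144 + 104*(-118) = -144 - 12272 = -12416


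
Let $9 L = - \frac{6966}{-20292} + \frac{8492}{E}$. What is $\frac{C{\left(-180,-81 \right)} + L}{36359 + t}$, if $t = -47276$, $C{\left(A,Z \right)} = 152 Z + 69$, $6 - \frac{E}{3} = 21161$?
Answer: $\frac{23650341760889}{21088889313390} \approx 1.1215$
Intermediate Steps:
$E = -63465$ ($E = 18 - 63483 = -63465$)
$C{\left(A,Z \right)} = 69 + 152 Z$
$L = \frac{44962921}{1931747670}$ ($L = \frac{- \frac{6966}{-20292} + \frac{8492}{-63465}}{9} = \frac{\left(-6966\right) \left(- \frac{1}{20292}\right) + 8492 \left(- \frac{1}{63465}\right)}{9} = \frac{\frac{1161}{3382} - \frac{8492}{63465}}{9} = \frac{1}{9} \cdot \frac{44962921}{214638630} = \frac{44962921}{1931747670} \approx 0.023276$)
$\frac{C{\left(-180,-81 \right)} + L}{36359 + t} = \frac{\left(69 + 152 \left(-81\right)\right) + \frac{44962921}{1931747670}}{36359 - 47276} = \frac{\left(69 - 12312\right) + \frac{44962921}{1931747670}}{-10917} = \left(-12243 + \frac{44962921}{1931747670}\right) \left(- \frac{1}{10917}\right) = \left(- \frac{23650341760889}{1931747670}\right) \left(- \frac{1}{10917}\right) = \frac{23650341760889}{21088889313390}$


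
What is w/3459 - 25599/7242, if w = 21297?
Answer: 7298437/2783342 ≈ 2.6222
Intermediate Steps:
w/3459 - 25599/7242 = 21297/3459 - 25599/7242 = 21297*(1/3459) - 25599*1/7242 = 7099/1153 - 8533/2414 = 7298437/2783342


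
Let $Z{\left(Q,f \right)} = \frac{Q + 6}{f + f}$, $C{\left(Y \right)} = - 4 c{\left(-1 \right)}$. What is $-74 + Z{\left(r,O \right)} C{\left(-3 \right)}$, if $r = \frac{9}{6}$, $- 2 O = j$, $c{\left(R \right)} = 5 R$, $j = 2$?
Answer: $-149$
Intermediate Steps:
$O = -1$ ($O = \left(- \frac{1}{2}\right) 2 = -1$)
$C{\left(Y \right)} = 20$ ($C{\left(Y \right)} = - 4 \cdot 5 \left(-1\right) = \left(-4\right) \left(-5\right) = 20$)
$r = \frac{3}{2}$ ($r = 9 \cdot \frac{1}{6} = \frac{3}{2} \approx 1.5$)
$Z{\left(Q,f \right)} = \frac{6 + Q}{2 f}$
$-74 + Z{\left(r,O \right)} C{\left(-3 \right)} = -74 + \frac{6 + \frac{3}{2}}{2 \left(-1\right)} 20 = -74 + \frac{1}{2} \left(-1\right) \frac{15}{2} \cdot 20 = -74 - 75 = -149$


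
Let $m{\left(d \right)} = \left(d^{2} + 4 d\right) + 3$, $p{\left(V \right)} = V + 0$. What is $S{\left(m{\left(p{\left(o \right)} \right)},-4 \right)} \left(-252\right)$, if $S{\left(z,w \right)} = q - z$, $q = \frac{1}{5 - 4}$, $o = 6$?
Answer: $15624$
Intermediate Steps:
$p{\left(V \right)} = V$
$m{\left(d \right)} = 3 + d^{2} + 4 d$
$q = 1$ ($q = 1^{-1} = 1$)
$S{\left(z,w \right)} = 1 - z$
$S{\left(m{\left(p{\left(o \right)} \right)},-4 \right)} \left(-252\right) = \left(1 - \left(3 + 6^{2} + 4 \cdot 6\right)\right) \left(-252\right) = \left(1 - \left(3 + 36 + 24\right)\right) \left(-252\right) = \left(1 - 63\right) \left(-252\right) = \left(-62\right) \left(-252\right) = 15624$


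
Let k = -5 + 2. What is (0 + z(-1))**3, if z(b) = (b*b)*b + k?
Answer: -64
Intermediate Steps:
k = -3
z(b) = -3 + b**3 (z(b) = (b*b)*b - 3 = b**2*b - 3 = b**3 - 3 = -3 + b**3)
(0 + z(-1))**3 = (0 + (-3 + (-1)**3))**3 = (0 + (-3 - 1))**3 = (0 - 4)**3 = (-4)**3 = -64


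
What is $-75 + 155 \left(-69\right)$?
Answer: $-10770$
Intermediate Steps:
$-75 + 155 \left(-69\right) = -75 - 10695 = -10770$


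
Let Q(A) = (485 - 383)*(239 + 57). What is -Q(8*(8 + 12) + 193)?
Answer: -30192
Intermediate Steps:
Q(A) = 30192 (Q(A) = 102*296 = 30192)
-Q(8*(8 + 12) + 193) = -1*30192 = -30192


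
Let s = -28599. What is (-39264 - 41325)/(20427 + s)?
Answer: 26863/2724 ≈ 9.8616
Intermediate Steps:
(-39264 - 41325)/(20427 + s) = (-39264 - 41325)/(20427 - 28599) = -80589/(-8172) = -80589*(-1/8172) = 26863/2724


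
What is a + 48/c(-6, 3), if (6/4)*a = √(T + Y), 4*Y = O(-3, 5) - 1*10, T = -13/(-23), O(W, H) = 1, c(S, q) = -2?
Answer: -24 + I*√3565/69 ≈ -24.0 + 0.86533*I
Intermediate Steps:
T = 13/23 (T = -13*(-1/23) = 13/23 ≈ 0.56522)
Y = -9/4 (Y = (1 - 1*10)/4 = (1 - 10)/4 = (¼)*(-9) = -9/4 ≈ -2.2500)
a = I*√3565/69 (a = 2*√(13/23 - 9/4)/3 = 2*√(-155/92)/3 = 2*(I*√3565/46)/3 = I*√3565/69 ≈ 0.86533*I)
a + 48/c(-6, 3) = I*√3565/69 + 48/(-2) = I*√3565/69 - ½*48 = I*√3565/69 - 24 = -24 + I*√3565/69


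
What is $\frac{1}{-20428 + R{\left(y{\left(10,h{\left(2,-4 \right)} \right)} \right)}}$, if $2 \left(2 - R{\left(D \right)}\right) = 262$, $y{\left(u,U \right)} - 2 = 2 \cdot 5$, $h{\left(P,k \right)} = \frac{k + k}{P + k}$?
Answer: $- \frac{1}{20557} \approx -4.8645 \cdot 10^{-5}$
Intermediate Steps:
$h{\left(P,k \right)} = \frac{2 k}{P + k}$
$y{\left(u,U \right)} = 12$ ($y{\left(u,U \right)} = 2 + 2 \cdot 5 = 2 + 10 = 12$)
$R{\left(D \right)} = -129$ ($R{\left(D \right)} = 2 - 131 = -129$)
$\frac{1}{-20428 + R{\left(y{\left(10,h{\left(2,-4 \right)} \right)} \right)}} = \frac{1}{-20428 - 129} = \frac{1}{-20557} = - \frac{1}{20557}$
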